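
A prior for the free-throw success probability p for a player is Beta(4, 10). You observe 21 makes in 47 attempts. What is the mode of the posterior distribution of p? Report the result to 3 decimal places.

p̂_MAP = 0.407

Prior: Beta(4, 10).
Data: 21 successes in 47 trials. The binomial likelihood contributes p^21(1−p)^26, so the posterior is Beta(4+21, 10+26) = Beta(25, 36).
For Beta(a, b) with a, b > 1 the mode is (a−1)/(a+b−2) = 24/59 ≈ 0.407.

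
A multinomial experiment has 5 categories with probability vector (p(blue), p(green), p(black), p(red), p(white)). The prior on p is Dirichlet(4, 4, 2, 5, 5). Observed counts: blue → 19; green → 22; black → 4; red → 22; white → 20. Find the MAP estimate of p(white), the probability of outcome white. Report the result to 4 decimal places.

The posterior is Dirichlet(αᵢ + nᵢ) = Dirichlet(23, 26, 6, 27, 25).
For a Dirichlet(a₁,…,a_K) with all aᵢ > 1, the mode has j-th component (aⱼ − 1)/(Σaᵢ − K).
Here Σaᵢ = 107 and K = 5, so p(white) = (25 − 1)/(107 − 5) = 24/102 ≈ 0.2353.

MAP estimate of p(white) = 0.2353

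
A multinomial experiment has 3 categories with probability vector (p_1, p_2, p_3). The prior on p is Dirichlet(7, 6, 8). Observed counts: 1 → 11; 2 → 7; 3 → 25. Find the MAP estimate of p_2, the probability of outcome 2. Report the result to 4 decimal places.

The posterior is Dirichlet(αᵢ + nᵢ) = Dirichlet(18, 13, 33).
For a Dirichlet(a₁,…,a_K) with all aᵢ > 1, the mode has j-th component (aⱼ − 1)/(Σaᵢ − K).
Here Σaᵢ = 64 and K = 3, so p_2 = (13 − 1)/(64 − 3) = 12/61 ≈ 0.1967.

MAP estimate: 0.1967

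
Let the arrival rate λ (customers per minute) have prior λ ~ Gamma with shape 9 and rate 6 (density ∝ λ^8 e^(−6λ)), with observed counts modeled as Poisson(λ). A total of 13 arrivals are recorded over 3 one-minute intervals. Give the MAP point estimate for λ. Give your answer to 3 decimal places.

Σxᵢ = 13, n = 3.
Posterior ∝ λ^8e^(−6λ) · λ^13e^(−3λ) = λ^21e^(−9λ), i.e. Gamma(shape=22, rate=9).
The mode of a Gamma(a, b) with a ≥ 1 (shape–rate) is (a−1)/b = 21/9 ≈ 2.333.

λ̂_MAP = 2.333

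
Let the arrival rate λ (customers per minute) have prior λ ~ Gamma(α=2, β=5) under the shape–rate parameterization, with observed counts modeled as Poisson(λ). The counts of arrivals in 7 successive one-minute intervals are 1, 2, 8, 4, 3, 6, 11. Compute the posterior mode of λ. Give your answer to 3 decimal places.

Σxᵢ = 1+2+8+4+3+6+11 = 35, with n = 7.
Posterior ∝ λe^(−5λ) · λ^35e^(−7λ) = λ^36e^(−12λ), i.e. Gamma(shape=37, rate=12).
The mode of a Gamma(a, b) with a ≥ 1 (shape–rate) is (a−1)/b = 36/12 ≈ 3.000.

λ̂_MAP = 3.000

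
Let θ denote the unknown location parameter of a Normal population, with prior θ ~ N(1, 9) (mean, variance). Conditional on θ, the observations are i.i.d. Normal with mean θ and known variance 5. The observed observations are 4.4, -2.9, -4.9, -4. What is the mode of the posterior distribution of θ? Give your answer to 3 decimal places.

θ̂_MAP = -1.502

n = 4; x̄ = (4.4 + (-2.9) + (-4.9) + (-4))/4 = -7.4/4 = -1.85.
For a Normal prior and Normal likelihood with known variance, the posterior is Normal; its mode equals its mean, the precision-weighted average.
Prior precision 1/σ₀² = 1/9; data precision n/σ² = 4/5 = 0.8.
θ̂ = ((1/9)·1 + 0.8·(-1.85)) / (1/9 + 0.8) = (-308/225)/(41/45) = -308/205 ≈ -1.502.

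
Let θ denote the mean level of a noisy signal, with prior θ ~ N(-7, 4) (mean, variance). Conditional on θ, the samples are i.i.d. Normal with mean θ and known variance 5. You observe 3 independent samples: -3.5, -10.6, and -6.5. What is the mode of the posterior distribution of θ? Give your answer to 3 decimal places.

n = 3; x̄ = ((-3.5) + (-10.6) + (-6.5))/3 = -20.6/3 = -103/15 ≈ -6.8667.
For a Normal prior and Normal likelihood with known variance, the posterior is Normal; its mode equals its mean, the precision-weighted average.
Prior precision 1/σ₀² = 1/4 = 0.25; data precision n/σ² = 3/5 = 0.6.
θ̂ = (0.25·(-7) + 0.6·(-103/15)) / (0.25 + 0.6) = (-5.87)/0.85 = -587/85 ≈ -6.906.

θ̂_MAP = -6.906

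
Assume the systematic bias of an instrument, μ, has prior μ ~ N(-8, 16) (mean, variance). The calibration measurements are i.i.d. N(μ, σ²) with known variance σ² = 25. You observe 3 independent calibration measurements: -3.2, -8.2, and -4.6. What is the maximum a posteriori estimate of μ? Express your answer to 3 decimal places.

n = 3; x̄ = ((-3.2) + (-8.2) + (-4.6))/3 = -16/3 = -16/3 ≈ -5.3333.
For a Normal prior and Normal likelihood with known variance, the posterior is Normal; its mode equals its mean, the precision-weighted average.
Prior precision 1/σ₀² = 1/16 = 0.0625; data precision n/σ² = 3/25 = 0.12.
μ̂ = (0.0625·(-8) + 0.12·(-16/3)) / (0.0625 + 0.12) = (-1.14)/0.1825 = -456/73 ≈ -6.247.

μ̂_MAP = -6.247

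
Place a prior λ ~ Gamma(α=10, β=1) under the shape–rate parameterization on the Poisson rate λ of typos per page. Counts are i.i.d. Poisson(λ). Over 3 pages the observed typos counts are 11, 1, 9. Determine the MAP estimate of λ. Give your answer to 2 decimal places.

λ̂_MAP = 7.50

Σxᵢ = 11+1+9 = 21, with n = 3.
Posterior ∝ λ^9e^(−1λ) · λ^21e^(−3λ) = λ^30e^(−4λ), i.e. Gamma(shape=31, rate=4).
The mode of a Gamma(a, b) with a ≥ 1 (shape–rate) is (a−1)/b = 30/4 ≈ 7.50.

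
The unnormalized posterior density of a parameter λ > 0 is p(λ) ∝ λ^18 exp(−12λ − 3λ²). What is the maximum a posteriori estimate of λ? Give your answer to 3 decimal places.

ℓ'(λ) = 18/λ − 12 − 6λ. Setting this to zero and multiplying by λ: 6λ² + 12λ − 18 = 0.
λ = (−12 + √(12² + 4·6·18)) / (2·6) = (−12 + √576) / 12 = (−12 + 24)/12 = 1.
ℓ''(λ) = −18/λ² − 6 < 0, confirming a maximum.

λ̂_MAP = 1.000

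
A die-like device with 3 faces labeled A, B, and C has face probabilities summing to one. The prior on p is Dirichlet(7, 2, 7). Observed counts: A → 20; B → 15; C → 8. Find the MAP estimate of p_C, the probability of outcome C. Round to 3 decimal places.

MAP estimate of p_C = 0.250

The posterior is Dirichlet(αᵢ + nᵢ) = Dirichlet(27, 17, 15).
For a Dirichlet(a₁,…,a_K) with all aᵢ > 1, the mode has j-th component (aⱼ − 1)/(Σaᵢ − K).
Here Σaᵢ = 59 and K = 3, so p_C = (15 − 1)/(59 − 3) = 14/56 ≈ 0.250.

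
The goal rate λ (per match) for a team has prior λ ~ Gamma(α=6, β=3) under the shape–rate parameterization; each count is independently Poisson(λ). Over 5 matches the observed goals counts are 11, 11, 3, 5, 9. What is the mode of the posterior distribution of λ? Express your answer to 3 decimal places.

λ̂_MAP = 5.500

Σxᵢ = 11+11+3+5+9 = 39, with n = 5.
Posterior ∝ λ^5e^(−3λ) · λ^39e^(−5λ) = λ^44e^(−8λ), i.e. Gamma(shape=45, rate=8).
The mode of a Gamma(a, b) with a ≥ 1 (shape–rate) is (a−1)/b = 44/8 ≈ 5.500.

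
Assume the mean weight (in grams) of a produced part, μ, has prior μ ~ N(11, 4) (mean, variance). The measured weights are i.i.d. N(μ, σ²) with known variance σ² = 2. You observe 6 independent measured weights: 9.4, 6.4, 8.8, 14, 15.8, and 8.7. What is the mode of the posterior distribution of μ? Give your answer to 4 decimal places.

n = 6; x̄ = (9.4 + 6.4 + 8.8 + 14 + 15.8 + 8.7)/6 = 63.1/6 = 631/60 ≈ 10.5167.
For a Normal prior and Normal likelihood with known variance, the posterior is Normal; its mode equals its mean, the precision-weighted average.
Prior precision 1/σ₀² = 1/4 = 0.25; data precision n/σ² = 6/2 = 3.
μ̂ = (0.25·11 + 3·(631/60)) / (0.25 + 3) = 34.3/3.25 = 686/65 ≈ 10.5538.

μ̂_MAP = 10.5538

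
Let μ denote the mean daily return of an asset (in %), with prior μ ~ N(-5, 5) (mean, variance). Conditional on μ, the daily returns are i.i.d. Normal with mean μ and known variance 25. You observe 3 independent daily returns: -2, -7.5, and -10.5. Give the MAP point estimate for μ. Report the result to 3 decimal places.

n = 3; x̄ = ((-2) + (-7.5) + (-10.5))/3 = -20/3 = -20/3 ≈ -6.6667.
For a Normal prior and Normal likelihood with known variance, the posterior is Normal; its mode equals its mean, the precision-weighted average.
Prior precision 1/σ₀² = 1/5 = 0.2; data precision n/σ² = 3/25 = 0.12.
μ̂ = (0.2·(-5) + 0.12·(-20/3)) / (0.2 + 0.12) = (-1.8)/0.32 = -5.625.

μ̂_MAP = -5.625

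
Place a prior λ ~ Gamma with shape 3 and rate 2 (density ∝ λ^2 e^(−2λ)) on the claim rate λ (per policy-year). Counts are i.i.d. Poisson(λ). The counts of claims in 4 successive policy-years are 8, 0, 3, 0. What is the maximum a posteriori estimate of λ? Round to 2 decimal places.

λ̂_MAP = 2.17

Σxᵢ = 8+0+3+0 = 11, with n = 4.
Posterior ∝ λ^2e^(−2λ) · λ^11e^(−4λ) = λ^13e^(−6λ), i.e. Gamma(shape=14, rate=6).
The mode of a Gamma(a, b) with a ≥ 1 (shape–rate) is (a−1)/b = 13/6 ≈ 2.17.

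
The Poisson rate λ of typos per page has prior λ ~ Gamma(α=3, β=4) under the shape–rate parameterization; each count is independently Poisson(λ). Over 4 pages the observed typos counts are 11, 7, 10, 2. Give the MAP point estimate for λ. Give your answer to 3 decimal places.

λ̂_MAP = 4.000

Σxᵢ = 11+7+10+2 = 30, with n = 4.
Posterior ∝ λ^2e^(−4λ) · λ^30e^(−4λ) = λ^32e^(−8λ), i.e. Gamma(shape=33, rate=8).
The mode of a Gamma(a, b) with a ≥ 1 (shape–rate) is (a−1)/b = 32/8 ≈ 4.000.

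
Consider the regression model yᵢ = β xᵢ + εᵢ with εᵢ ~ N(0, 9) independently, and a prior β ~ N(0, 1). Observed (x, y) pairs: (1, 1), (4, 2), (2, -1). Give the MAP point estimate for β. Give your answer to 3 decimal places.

β̂_MAP = 0.233

log p(β | y) = −Σ(yᵢ − βxᵢ)²/(2·9) − β²/(2·1) + const.
Setting the derivative to zero: Σxᵢ(yᵢ − βxᵢ)/9 − β/1 = 0, so β = Σxᵢyᵢ / (Σxᵢ² + σ²/τ²).
Σxᵢyᵢ = 1·1 + 4·2 + 2·(-1) = 7; Σxᵢ² = 21; σ²/τ² = 9.
β̂_MAP = 7 / (21 + 9) = 7/30 ≈ 0.233.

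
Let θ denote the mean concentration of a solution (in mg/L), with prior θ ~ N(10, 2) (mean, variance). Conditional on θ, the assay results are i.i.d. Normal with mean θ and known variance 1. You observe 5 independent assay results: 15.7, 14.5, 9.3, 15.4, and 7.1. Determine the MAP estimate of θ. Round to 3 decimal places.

θ̂_MAP = 12.182

n = 5; x̄ = (15.7 + 14.5 + 9.3 + 15.4 + 7.1)/5 = 62/5 = 12.4.
For a Normal prior and Normal likelihood with known variance, the posterior is Normal; its mode equals its mean, the precision-weighted average.
Prior precision 1/σ₀² = 1/2 = 0.5; data precision n/σ² = 5/1 = 5.
θ̂ = (0.5·10 + 5·12.4) / (0.5 + 5) = 67/5.5 = 134/11 ≈ 12.182.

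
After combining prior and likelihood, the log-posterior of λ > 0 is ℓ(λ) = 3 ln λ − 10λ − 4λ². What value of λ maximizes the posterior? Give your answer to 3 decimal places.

λ̂_MAP = 0.250

ℓ'(λ) = 3/λ − 10 − 8λ. Setting this to zero and multiplying by λ: 8λ² + 10λ − 3 = 0.
λ = (−10 + √(10² + 4·8·3)) / (2·8) = (−10 + √196) / 16 = (−10 + 14)/16 = 1/4.
ℓ''(λ) = −3/λ² − 8 < 0, confirming a maximum.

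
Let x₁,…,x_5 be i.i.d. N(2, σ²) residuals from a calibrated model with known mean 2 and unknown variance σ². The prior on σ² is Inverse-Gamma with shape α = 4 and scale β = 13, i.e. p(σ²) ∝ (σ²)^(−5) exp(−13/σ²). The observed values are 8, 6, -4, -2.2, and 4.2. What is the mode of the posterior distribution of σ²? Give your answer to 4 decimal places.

Sum of squared deviations about the known mean: SS = (8−2)² + (6−2)² + (-4−2)² + (-2.2−2)² + (4.2−2)² = 110.48.
The Normal likelihood contributes (σ²)^(−n/2) exp(−SS/(2σ²)), so the posterior is Inverse-Gamma(α + n/2, β + SS/2) = Inverse-Gamma(6.5, 68.24).
The mode of Inverse-Gamma(a, b) is b/(a+1) = 68.24/7.5 ≈ 9.0987.

σ̂²_MAP = 9.0987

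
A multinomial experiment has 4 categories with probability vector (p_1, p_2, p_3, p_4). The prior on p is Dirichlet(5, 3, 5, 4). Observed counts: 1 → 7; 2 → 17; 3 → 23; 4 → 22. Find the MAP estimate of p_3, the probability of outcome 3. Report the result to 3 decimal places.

The posterior is Dirichlet(αᵢ + nᵢ) = Dirichlet(12, 20, 28, 26).
For a Dirichlet(a₁,…,a_K) with all aᵢ > 1, the mode has j-th component (aⱼ − 1)/(Σaᵢ − K).
Here Σaᵢ = 86 and K = 4, so p_3 = (28 − 1)/(86 − 4) = 27/82 ≈ 0.329.

MAP estimate: 0.329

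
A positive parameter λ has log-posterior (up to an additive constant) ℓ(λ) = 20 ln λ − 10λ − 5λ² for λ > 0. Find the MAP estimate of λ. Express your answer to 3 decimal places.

λ̂_MAP = 1.000

ℓ'(λ) = 20/λ − 10 − 10λ. Setting this to zero and multiplying by λ: 10λ² + 10λ − 20 = 0.
λ = (−10 + √(10² + 4·10·20)) / (2·10) = (−10 + √900) / 20 = (−10 + 30)/20 = 1.
ℓ''(λ) = −20/λ² − 10 < 0, confirming a maximum.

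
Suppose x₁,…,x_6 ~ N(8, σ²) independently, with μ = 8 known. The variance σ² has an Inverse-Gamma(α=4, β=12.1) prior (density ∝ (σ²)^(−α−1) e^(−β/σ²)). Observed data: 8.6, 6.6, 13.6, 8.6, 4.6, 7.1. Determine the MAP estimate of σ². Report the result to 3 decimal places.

σ̂²_MAP = 4.413

Sum of squared deviations about the known mean: SS = (8.6−8)² + (6.6−8)² + (13.6−8)² + (8.6−8)² + (4.6−8)² + (7.1−8)² = 46.41.
The Normal likelihood contributes (σ²)^(−n/2) exp(−SS/(2σ²)), so the posterior is Inverse-Gamma(α + n/2, β + SS/2) = Inverse-Gamma(7, 35.305).
The mode of Inverse-Gamma(a, b) is b/(a+1) = 35.305/8 ≈ 4.413.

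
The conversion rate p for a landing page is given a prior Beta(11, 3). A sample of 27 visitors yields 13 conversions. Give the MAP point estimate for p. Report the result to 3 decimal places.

Prior: Beta(11, 3).
Data: 13 successes in 27 trials. The binomial likelihood contributes p^13(1−p)^14, so the posterior is Beta(11+13, 3+14) = Beta(24, 17).
For Beta(a, b) with a, b > 1 the mode is (a−1)/(a+b−2) = 23/39 ≈ 0.590.

p̂_MAP = 0.590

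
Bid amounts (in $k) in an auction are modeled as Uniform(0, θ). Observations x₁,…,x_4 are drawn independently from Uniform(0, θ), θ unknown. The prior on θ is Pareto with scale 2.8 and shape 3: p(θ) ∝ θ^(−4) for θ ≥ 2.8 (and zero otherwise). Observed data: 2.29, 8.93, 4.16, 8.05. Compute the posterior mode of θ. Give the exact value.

The Uniform(0, θ) likelihood is θ^(−n) for θ ≥ max(xᵢ), zero otherwise. Here max(xᵢ) = 8.93.
Posterior ∝ θ^(−4) · θ^(−4) = θ^(−8) on θ ≥ max(2.8, 8.93) = 8.93.
This density is strictly decreasing in θ, so the posterior mode lies at the lower boundary of the support.

θ̂_MAP = 8.93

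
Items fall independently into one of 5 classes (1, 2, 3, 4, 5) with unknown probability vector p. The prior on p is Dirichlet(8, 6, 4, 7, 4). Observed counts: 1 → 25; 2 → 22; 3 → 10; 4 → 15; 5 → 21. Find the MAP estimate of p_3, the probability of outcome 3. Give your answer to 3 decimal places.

MAP estimate: 0.111

The posterior is Dirichlet(αᵢ + nᵢ) = Dirichlet(33, 28, 14, 22, 25).
For a Dirichlet(a₁,…,a_K) with all aᵢ > 1, the mode has j-th component (aⱼ − 1)/(Σaᵢ − K).
Here Σaᵢ = 122 and K = 5, so p_3 = (14 − 1)/(122 − 5) = 13/117 ≈ 0.111.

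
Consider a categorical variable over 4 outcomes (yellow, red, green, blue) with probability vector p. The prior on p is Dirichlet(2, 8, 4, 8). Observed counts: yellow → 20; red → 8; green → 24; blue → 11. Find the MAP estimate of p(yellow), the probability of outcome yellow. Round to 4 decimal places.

MAP estimate of p(yellow) = 0.2593

The posterior is Dirichlet(αᵢ + nᵢ) = Dirichlet(22, 16, 28, 19).
For a Dirichlet(a₁,…,a_K) with all aᵢ > 1, the mode has j-th component (aⱼ − 1)/(Σaᵢ − K).
Here Σaᵢ = 85 and K = 4, so p(yellow) = (22 − 1)/(85 − 4) = 21/81 ≈ 0.2593.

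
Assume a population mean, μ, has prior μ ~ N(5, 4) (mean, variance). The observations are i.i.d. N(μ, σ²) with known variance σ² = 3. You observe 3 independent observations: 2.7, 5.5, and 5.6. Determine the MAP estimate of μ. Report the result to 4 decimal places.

n = 3; x̄ = (2.7 + 5.5 + 5.6)/3 = 13.8/3 = 4.6.
For a Normal prior and Normal likelihood with known variance, the posterior is Normal; its mode equals its mean, the precision-weighted average.
Prior precision 1/σ₀² = 1/4 = 0.25; data precision n/σ² = 3/3 = 1.
μ̂ = (0.25·5 + 1·4.6) / (0.25 + 1) = 5.85/1.25 = 4.6800.

μ̂_MAP = 4.6800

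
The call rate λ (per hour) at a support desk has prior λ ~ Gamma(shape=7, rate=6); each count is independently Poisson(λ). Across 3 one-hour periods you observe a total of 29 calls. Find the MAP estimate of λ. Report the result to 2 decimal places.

λ̂_MAP = 3.89

Σxᵢ = 29, n = 3.
Posterior ∝ λ^6e^(−6λ) · λ^29e^(−3λ) = λ^35e^(−9λ), i.e. Gamma(shape=36, rate=9).
The mode of a Gamma(a, b) with a ≥ 1 (shape–rate) is (a−1)/b = 35/9 ≈ 3.89.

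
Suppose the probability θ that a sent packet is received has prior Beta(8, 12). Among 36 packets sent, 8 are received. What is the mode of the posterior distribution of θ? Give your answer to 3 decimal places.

Prior: Beta(8, 12).
Data: 8 successes in 36 trials. The binomial likelihood contributes θ^8(1−θ)^28, so the posterior is Beta(8+8, 12+28) = Beta(16, 40).
For Beta(a, b) with a, b > 1 the mode is (a−1)/(a+b−2) = 15/54 ≈ 0.278.

θ̂_MAP = 0.278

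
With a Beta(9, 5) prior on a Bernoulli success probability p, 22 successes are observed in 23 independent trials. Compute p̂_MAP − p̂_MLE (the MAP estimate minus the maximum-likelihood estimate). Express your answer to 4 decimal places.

Posterior is Beta(31, 6); MAP = (31−1)/(37−2) = 30/35 ≈ 0.85714.
MLE ignores the prior: p̂_MLE = k/n = 22/23 ≈ 0.95652.
Difference = 30/35 − 22/23 = -16/161 ≈ -0.0994.

MAP − MLE = -0.0994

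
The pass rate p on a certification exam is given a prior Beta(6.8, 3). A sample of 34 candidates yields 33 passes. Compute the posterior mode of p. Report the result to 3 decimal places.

Prior: Beta(6.8, 3).
Data: 33 successes in 34 trials. The binomial likelihood contributes p^33(1−p)^1, so the posterior is Beta(6.8+33, 3+1) = Beta(39.8, 4).
For Beta(a, b) with a, b > 1 the mode is (a−1)/(a+b−2) = 38.8/41.8 ≈ 0.928.

p̂_MAP = 0.928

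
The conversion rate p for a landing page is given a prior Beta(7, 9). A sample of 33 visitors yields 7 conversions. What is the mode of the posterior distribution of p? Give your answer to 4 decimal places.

p̂_MAP = 0.2766

Prior: Beta(7, 9).
Data: 7 successes in 33 trials. The binomial likelihood contributes p^7(1−p)^26, so the posterior is Beta(7+7, 9+26) = Beta(14, 35).
For Beta(a, b) with a, b > 1 the mode is (a−1)/(a+b−2) = 13/47 ≈ 0.2766.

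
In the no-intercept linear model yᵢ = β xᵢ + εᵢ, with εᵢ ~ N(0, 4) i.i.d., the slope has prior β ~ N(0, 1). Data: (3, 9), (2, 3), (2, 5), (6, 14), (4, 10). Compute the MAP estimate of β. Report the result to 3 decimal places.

log p(β | y) = −Σ(yᵢ − βxᵢ)²/(2·4) − β²/(2·1) + const.
Setting the derivative to zero: Σxᵢ(yᵢ − βxᵢ)/4 − β/1 = 0, so β = Σxᵢyᵢ / (Σxᵢ² + σ²/τ²).
Σxᵢyᵢ = 3·9 + 2·3 + 2·5 + 6·14 + 4·10 = 167; Σxᵢ² = 69; σ²/τ² = 4.
β̂_MAP = 167 / (69 + 4) = 167/73 ≈ 2.288.

β̂_MAP = 2.288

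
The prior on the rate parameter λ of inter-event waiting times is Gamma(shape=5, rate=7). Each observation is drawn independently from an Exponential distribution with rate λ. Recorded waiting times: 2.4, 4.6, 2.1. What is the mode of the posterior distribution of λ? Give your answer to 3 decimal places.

λ̂_MAP = 0.435

The Exponential(rate=λ) likelihood is ∝ λ^n e^(−λΣtᵢ). Here n = 3 and Σtᵢ = 2.4 + 4.6 + 2.1 = 9.1.
Posterior ∝ λ^4e^(−7λ) · λ^3e^(−9.1λ) = λ^7e^(−16.1λ), i.e. Gamma(8, 16.1).
Mode = (a−1)/b = 7/16.1 ≈ 0.435.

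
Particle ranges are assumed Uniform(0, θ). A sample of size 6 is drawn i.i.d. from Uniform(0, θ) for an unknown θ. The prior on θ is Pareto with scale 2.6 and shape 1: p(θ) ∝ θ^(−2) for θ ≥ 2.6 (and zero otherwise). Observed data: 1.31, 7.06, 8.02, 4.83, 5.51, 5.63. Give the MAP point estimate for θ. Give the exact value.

The Uniform(0, θ) likelihood is θ^(−n) for θ ≥ max(xᵢ), zero otherwise. Here max(xᵢ) = 8.02.
Posterior ∝ θ^(−2) · θ^(−6) = θ^(−8) on θ ≥ max(2.6, 8.02) = 8.02.
This density is strictly decreasing in θ, so the posterior mode lies at the lower boundary of the support.

θ̂_MAP = 8.02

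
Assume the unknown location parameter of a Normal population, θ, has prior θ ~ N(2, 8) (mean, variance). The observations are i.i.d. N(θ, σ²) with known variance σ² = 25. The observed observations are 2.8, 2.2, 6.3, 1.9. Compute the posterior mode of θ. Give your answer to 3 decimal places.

n = 4; x̄ = (2.8 + 2.2 + 6.3 + 1.9)/4 = 13.2/4 = 3.3.
For a Normal prior and Normal likelihood with known variance, the posterior is Normal; its mode equals its mean, the precision-weighted average.
Prior precision 1/σ₀² = 1/8 = 0.125; data precision n/σ² = 4/25 = 0.16.
θ̂ = (0.125·2 + 0.16·3.3) / (0.125 + 0.16) = 0.778/0.285 = 778/285 ≈ 2.730.

θ̂_MAP = 2.730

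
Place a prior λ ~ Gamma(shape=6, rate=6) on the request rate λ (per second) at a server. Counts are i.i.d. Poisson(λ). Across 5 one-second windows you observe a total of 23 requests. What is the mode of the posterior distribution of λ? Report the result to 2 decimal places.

λ̂_MAP = 2.55

Σxᵢ = 23, n = 5.
Posterior ∝ λ^5e^(−6λ) · λ^23e^(−5λ) = λ^28e^(−11λ), i.e. Gamma(shape=29, rate=11).
The mode of a Gamma(a, b) with a ≥ 1 (shape–rate) is (a−1)/b = 28/11 ≈ 2.55.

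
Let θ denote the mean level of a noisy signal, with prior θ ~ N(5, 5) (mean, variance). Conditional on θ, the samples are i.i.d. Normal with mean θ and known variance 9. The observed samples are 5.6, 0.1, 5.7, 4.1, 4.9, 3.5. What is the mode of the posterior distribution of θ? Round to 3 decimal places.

θ̂_MAP = 4.218

n = 6; x̄ = (5.6 + 0.1 + 5.7 + 4.1 + 4.9 + 3.5)/6 = 23.9/6 = 239/60 ≈ 3.9833.
For a Normal prior and Normal likelihood with known variance, the posterior is Normal; its mode equals its mean, the precision-weighted average.
Prior precision 1/σ₀² = 1/5 = 0.2; data precision n/σ² = 6/9 = 2/3.
θ̂ = (0.2·5 + (2/3)·(239/60)) / (0.2 + 2/3) = (329/90)/(13/15) = 329/78 ≈ 4.218.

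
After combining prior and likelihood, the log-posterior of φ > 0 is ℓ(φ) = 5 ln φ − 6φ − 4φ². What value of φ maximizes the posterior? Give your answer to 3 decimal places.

ℓ'(φ) = 5/φ − 6 − 8φ. Setting this to zero and multiplying by φ: 8φ² + 6φ − 5 = 0.
φ = (−6 + √(6² + 4·8·5)) / (2·8) = (−6 + √196) / 16 = (−6 + 14)/16 = 1/2.
ℓ''(φ) = −5/φ² − 8 < 0, confirming a maximum.

φ̂_MAP = 0.500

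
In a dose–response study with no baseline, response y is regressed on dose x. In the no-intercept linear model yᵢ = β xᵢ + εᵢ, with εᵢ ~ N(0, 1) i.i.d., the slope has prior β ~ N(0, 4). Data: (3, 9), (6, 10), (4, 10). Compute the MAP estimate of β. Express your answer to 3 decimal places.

log p(β | y) = −Σ(yᵢ − βxᵢ)²/(2·1) − β²/(2·4) + const.
Setting the derivative to zero: Σxᵢ(yᵢ − βxᵢ)/1 − β/4 = 0, so β = Σxᵢyᵢ / (Σxᵢ² + σ²/τ²).
Σxᵢyᵢ = 3·9 + 6·10 + 4·10 = 127; Σxᵢ² = 61; σ²/τ² = 0.25.
β̂_MAP = 127 / (61 + 0.25) = 127/61.25 ≈ 2.073.

β̂_MAP = 2.073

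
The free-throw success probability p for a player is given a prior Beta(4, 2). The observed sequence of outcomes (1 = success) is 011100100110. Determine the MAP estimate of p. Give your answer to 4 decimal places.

p̂_MAP = 0.5625

Prior: Beta(4, 2).
Data: 6 successes in 12 trials (from the sequence). The binomial likelihood contributes p^6(1−p)^6, so the posterior is Beta(4+6, 2+6) = Beta(10, 8).
For Beta(a, b) with a, b > 1 the mode is (a−1)/(a+b−2) = 9/16 ≈ 0.5625.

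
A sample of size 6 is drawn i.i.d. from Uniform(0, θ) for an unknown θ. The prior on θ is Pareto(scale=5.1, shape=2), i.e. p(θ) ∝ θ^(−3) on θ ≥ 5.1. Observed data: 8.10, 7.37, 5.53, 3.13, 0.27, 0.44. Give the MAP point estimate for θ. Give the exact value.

θ̂_MAP = 8.10

The Uniform(0, θ) likelihood is θ^(−n) for θ ≥ max(xᵢ), zero otherwise. Here max(xᵢ) = 8.10.
Posterior ∝ θ^(−3) · θ^(−6) = θ^(−9) on θ ≥ max(5.1, 8.10) = 8.10.
This density is strictly decreasing in θ, so the posterior mode lies at the lower boundary of the support.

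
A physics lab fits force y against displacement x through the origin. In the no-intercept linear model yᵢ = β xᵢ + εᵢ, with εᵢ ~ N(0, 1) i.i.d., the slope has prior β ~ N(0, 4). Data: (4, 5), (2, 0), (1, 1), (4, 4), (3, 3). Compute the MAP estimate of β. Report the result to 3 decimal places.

β̂_MAP = 0.995

log p(β | y) = −Σ(yᵢ − βxᵢ)²/(2·1) − β²/(2·4) + const.
Setting the derivative to zero: Σxᵢ(yᵢ − βxᵢ)/1 − β/4 = 0, so β = Σxᵢyᵢ / (Σxᵢ² + σ²/τ²).
Σxᵢyᵢ = 4·5 + 2·0 + 1·1 + 4·4 + 3·3 = 46; Σxᵢ² = 46; σ²/τ² = 0.25.
β̂_MAP = 46 / (46 + 0.25) = 46/46.25 ≈ 0.995.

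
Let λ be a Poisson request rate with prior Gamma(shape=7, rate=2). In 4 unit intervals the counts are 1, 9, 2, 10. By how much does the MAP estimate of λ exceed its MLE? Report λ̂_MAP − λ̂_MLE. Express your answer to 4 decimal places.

MAP − MLE = -0.8333

Σxᵢ = 22. Posterior is Gamma(29, 6); MAP = (29−1)/6 = 28/6 ≈ 4.66667.
MLE = x̄ = 22/4 ≈ 5.50000.
Difference = 28/6 − 22/4 = -5/6 ≈ -0.8333.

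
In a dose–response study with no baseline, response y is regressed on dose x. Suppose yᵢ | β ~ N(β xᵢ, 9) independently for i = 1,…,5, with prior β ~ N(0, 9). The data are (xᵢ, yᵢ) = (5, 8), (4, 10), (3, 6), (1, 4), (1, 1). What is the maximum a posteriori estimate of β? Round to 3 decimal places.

log p(β | y) = −Σ(yᵢ − βxᵢ)²/(2·9) − β²/(2·9) + const.
Setting the derivative to zero: Σxᵢ(yᵢ − βxᵢ)/9 − β/9 = 0, so β = Σxᵢyᵢ / (Σxᵢ² + σ²/τ²).
Σxᵢyᵢ = 5·8 + 4·10 + 3·6 + 1·4 + 1·1 = 103; Σxᵢ² = 52; σ²/τ² = 1.
β̂_MAP = 103 / (52 + 1) = 103/53 ≈ 1.943.

β̂_MAP = 1.943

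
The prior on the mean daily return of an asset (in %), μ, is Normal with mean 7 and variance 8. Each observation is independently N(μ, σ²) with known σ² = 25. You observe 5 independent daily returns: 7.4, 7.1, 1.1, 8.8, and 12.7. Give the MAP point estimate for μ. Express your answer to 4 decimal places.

n = 5; x̄ = (7.4 + 7.1 + 1.1 + 8.8 + 12.7)/5 = 37.1/5 = 7.42.
For a Normal prior and Normal likelihood with known variance, the posterior is Normal; its mode equals its mean, the precision-weighted average.
Prior precision 1/σ₀² = 1/8 = 0.125; data precision n/σ² = 5/25 = 0.2.
μ̂ = (0.125·7 + 0.2·7.42) / (0.125 + 0.2) = 2.359/0.325 = 2359/325 ≈ 7.2585.

μ̂_MAP = 7.2585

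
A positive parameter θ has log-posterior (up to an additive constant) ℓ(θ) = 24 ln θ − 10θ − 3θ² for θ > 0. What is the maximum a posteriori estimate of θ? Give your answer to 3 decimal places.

ℓ'(θ) = 24/θ − 10 − 6θ. Setting this to zero and multiplying by θ: 6θ² + 10θ − 24 = 0.
θ = (−10 + √(10² + 4·6·24)) / (2·6) = (−10 + √676) / 12 = (−10 + 26)/12 = 4/3.
ℓ''(θ) = −24/θ² − 6 < 0, confirming a maximum.

θ̂_MAP = 1.333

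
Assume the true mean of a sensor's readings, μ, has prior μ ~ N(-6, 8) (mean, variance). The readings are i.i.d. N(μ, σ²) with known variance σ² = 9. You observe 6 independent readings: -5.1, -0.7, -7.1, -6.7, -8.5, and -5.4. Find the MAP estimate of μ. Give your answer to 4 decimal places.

n = 6; x̄ = ((-5.1) + (-0.7) + (-7.1) + (-6.7) + (-8.5) + (-5.4))/6 = -33.5/6 = -67/12 ≈ -5.5833.
For a Normal prior and Normal likelihood with known variance, the posterior is Normal; its mode equals its mean, the precision-weighted average.
Prior precision 1/σ₀² = 1/8 = 0.125; data precision n/σ² = 6/9 = 2/3.
μ̂ = (0.125·(-6) + (2/3)·(-67/12)) / (0.125 + 2/3) = (-161/36)/(19/24) = -322/57 ≈ -5.6491.

μ̂_MAP = -5.6491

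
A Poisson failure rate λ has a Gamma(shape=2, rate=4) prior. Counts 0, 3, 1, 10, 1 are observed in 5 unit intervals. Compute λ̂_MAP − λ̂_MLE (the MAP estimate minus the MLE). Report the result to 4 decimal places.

Σxᵢ = 15. Posterior is Gamma(17, 9); MAP = (17−1)/9 = 16/9 ≈ 1.77778.
MLE = x̄ = 15/5 ≈ 3.00000.
Difference = 16/9 − 15/5 = -11/9 ≈ -1.2222.

MAP − MLE = -1.2222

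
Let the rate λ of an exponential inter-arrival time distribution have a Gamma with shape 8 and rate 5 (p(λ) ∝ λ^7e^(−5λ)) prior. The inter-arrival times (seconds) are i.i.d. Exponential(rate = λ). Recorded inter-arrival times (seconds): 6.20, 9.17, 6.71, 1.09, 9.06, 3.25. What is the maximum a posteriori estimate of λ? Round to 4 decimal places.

The Exponential(rate=λ) likelihood is ∝ λ^n e^(−λΣtᵢ). Here n = 6 and Σtᵢ = 6.20 + 9.17 + 6.71 + 1.09 + 9.06 + 3.25 = 35.48.
Posterior ∝ λ^7e^(−5λ) · λ^6e^(−35.48λ) = λ^13e^(−40.48λ), i.e. Gamma(14, 40.48).
Mode = (a−1)/b = 13/40.48 ≈ 0.3211.

λ̂_MAP = 0.3211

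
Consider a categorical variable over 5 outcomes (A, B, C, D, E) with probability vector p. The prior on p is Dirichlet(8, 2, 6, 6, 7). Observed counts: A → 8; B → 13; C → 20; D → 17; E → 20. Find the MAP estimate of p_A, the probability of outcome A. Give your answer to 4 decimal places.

The posterior is Dirichlet(αᵢ + nᵢ) = Dirichlet(16, 15, 26, 23, 27).
For a Dirichlet(a₁,…,a_K) with all aᵢ > 1, the mode has j-th component (aⱼ − 1)/(Σaᵢ − K).
Here Σaᵢ = 107 and K = 5, so p_A = (16 − 1)/(107 − 5) = 15/102 ≈ 0.1471.

MAP estimate of p_A = 0.1471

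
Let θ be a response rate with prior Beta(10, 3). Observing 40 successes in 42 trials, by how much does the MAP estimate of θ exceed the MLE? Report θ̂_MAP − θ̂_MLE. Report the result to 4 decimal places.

MAP − MLE = -0.0279

Posterior is Beta(50, 5); MAP = (50−1)/(55−2) = 49/53 ≈ 0.92453.
MLE ignores the prior: θ̂_MLE = k/n = 40/42 ≈ 0.95238.
Difference = 49/53 − 40/42 = -31/1113 ≈ -0.0279.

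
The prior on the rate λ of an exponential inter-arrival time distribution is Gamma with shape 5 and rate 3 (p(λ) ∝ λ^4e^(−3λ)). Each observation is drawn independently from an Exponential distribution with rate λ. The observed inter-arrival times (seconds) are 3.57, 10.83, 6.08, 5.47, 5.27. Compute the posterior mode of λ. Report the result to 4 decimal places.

The Exponential(rate=λ) likelihood is ∝ λ^n e^(−λΣtᵢ). Here n = 5 and Σtᵢ = 3.57 + 10.83 + 6.08 + 5.47 + 5.27 = 31.22.
Posterior ∝ λ^4e^(−3λ) · λ^5e^(−31.22λ) = λ^9e^(−34.22λ), i.e. Gamma(10, 34.22).
Mode = (a−1)/b = 9/34.22 ≈ 0.2630.

λ̂_MAP = 0.2630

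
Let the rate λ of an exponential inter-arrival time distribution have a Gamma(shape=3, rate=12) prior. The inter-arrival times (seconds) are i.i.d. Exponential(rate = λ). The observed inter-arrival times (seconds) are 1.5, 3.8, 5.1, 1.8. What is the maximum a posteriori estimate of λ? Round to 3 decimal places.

λ̂_MAP = 0.248

The Exponential(rate=λ) likelihood is ∝ λ^n e^(−λΣtᵢ). Here n = 4 and Σtᵢ = 1.5 + 3.8 + 5.1 + 1.8 = 12.2.
Posterior ∝ λ^2e^(−12λ) · λ^4e^(−12.2λ) = λ^6e^(−24.2λ), i.e. Gamma(7, 24.2).
Mode = (a−1)/b = 6/24.2 ≈ 0.248.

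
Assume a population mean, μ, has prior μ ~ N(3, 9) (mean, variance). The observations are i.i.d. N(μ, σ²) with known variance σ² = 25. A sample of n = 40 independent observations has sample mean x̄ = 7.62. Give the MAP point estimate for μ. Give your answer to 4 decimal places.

n = 40, x̄ = 7.62.
For a Normal prior and Normal likelihood with known variance, the posterior is Normal; its mode equals its mean, the precision-weighted average.
Prior precision 1/σ₀² = 1/9; data precision n/σ² = 40/25 = 1.6.
μ̂ = ((1/9)·3 + 1.6·7.62) / (1/9 + 1.6) = (4697/375)/(77/45) = 7.3200.

μ̂_MAP = 7.3200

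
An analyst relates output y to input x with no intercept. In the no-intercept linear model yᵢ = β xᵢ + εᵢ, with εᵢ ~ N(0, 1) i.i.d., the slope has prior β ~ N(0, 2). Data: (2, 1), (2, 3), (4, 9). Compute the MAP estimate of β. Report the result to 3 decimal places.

log p(β | y) = −Σ(yᵢ − βxᵢ)²/(2·1) − β²/(2·2) + const.
Setting the derivative to zero: Σxᵢ(yᵢ − βxᵢ)/1 − β/2 = 0, so β = Σxᵢyᵢ / (Σxᵢ² + σ²/τ²).
Σxᵢyᵢ = 2·1 + 2·3 + 4·9 = 44; Σxᵢ² = 24; σ²/τ² = 0.5.
β̂_MAP = 44 / (24 + 0.5) = 44/24.5 ≈ 1.796.

β̂_MAP = 1.796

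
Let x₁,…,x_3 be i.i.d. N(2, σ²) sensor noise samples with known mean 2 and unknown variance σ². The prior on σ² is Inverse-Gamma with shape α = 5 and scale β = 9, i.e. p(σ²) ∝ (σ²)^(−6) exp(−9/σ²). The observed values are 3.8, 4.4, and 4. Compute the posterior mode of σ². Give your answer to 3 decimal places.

σ̂²_MAP = 2.067

Sum of squared deviations about the known mean: SS = (3.8−2)² + (4.4−2)² + (4−2)² = 13.
The Normal likelihood contributes (σ²)^(−n/2) exp(−SS/(2σ²)), so the posterior is Inverse-Gamma(α + n/2, β + SS/2) = Inverse-Gamma(6.5, 15.5).
The mode of Inverse-Gamma(a, b) is b/(a+1) = 15.5/7.5 ≈ 2.067.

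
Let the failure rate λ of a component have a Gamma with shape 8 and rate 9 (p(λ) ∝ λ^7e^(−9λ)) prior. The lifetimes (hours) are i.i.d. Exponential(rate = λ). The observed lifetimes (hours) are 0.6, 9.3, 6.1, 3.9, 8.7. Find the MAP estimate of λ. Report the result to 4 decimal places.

The Exponential(rate=λ) likelihood is ∝ λ^n e^(−λΣtᵢ). Here n = 5 and Σtᵢ = 0.6 + 9.3 + 6.1 + 3.9 + 8.7 = 28.6.
Posterior ∝ λ^7e^(−9λ) · λ^5e^(−28.6λ) = λ^12e^(−37.6λ), i.e. Gamma(13, 37.6).
Mode = (a−1)/b = 12/37.6 ≈ 0.3191.

λ̂_MAP = 0.3191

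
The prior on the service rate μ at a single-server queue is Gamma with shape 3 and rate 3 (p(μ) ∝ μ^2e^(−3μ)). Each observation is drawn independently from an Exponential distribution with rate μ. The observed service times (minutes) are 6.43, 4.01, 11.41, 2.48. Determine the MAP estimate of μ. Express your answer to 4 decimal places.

μ̂_MAP = 0.2195

The Exponential(rate=μ) likelihood is ∝ μ^n e^(−μΣtᵢ). Here n = 4 and Σtᵢ = 6.43 + 4.01 + 11.41 + 2.48 = 24.33.
Posterior ∝ μ^2e^(−3μ) · μ^4e^(−24.33μ) = μ^6e^(−27.33μ), i.e. Gamma(7, 27.33).
Mode = (a−1)/b = 6/27.33 ≈ 0.2195.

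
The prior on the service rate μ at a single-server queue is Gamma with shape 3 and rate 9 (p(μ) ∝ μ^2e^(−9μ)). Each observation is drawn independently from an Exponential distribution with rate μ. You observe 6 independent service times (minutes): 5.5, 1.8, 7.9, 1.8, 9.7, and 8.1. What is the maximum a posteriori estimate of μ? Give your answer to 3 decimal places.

The Exponential(rate=μ) likelihood is ∝ μ^n e^(−μΣtᵢ). Here n = 6 and Σtᵢ = 5.5 + 1.8 + 7.9 + 1.8 + 9.7 + 8.1 = 34.8.
Posterior ∝ μ^2e^(−9μ) · μ^6e^(−34.8μ) = μ^8e^(−43.8μ), i.e. Gamma(9, 43.8).
Mode = (a−1)/b = 8/43.8 ≈ 0.183.

μ̂_MAP = 0.183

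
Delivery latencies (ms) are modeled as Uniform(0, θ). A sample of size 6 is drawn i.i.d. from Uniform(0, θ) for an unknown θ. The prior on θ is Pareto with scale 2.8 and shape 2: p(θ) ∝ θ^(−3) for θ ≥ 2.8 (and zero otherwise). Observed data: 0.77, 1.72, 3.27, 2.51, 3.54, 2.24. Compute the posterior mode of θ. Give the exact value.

The Uniform(0, θ) likelihood is θ^(−n) for θ ≥ max(xᵢ), zero otherwise. Here max(xᵢ) = 3.54.
Posterior ∝ θ^(−3) · θ^(−6) = θ^(−9) on θ ≥ max(2.8, 3.54) = 3.54.
This density is strictly decreasing in θ, so the posterior mode lies at the lower boundary of the support.

θ̂_MAP = 3.54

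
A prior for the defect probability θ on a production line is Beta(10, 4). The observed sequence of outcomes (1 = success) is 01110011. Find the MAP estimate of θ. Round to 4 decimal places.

Prior: Beta(10, 4).
Data: 5 successes in 8 trials (from the sequence). The binomial likelihood contributes θ^5(1−θ)^3, so the posterior is Beta(10+5, 4+3) = Beta(15, 7).
For Beta(a, b) with a, b > 1 the mode is (a−1)/(a+b−2) = 14/20 ≈ 0.7000.

θ̂_MAP = 0.7000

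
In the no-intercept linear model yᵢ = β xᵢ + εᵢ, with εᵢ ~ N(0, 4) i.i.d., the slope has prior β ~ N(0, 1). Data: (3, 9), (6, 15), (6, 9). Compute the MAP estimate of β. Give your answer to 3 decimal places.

β̂_MAP = 2.012

log p(β | y) = −Σ(yᵢ − βxᵢ)²/(2·4) − β²/(2·1) + const.
Setting the derivative to zero: Σxᵢ(yᵢ − βxᵢ)/4 − β/1 = 0, so β = Σxᵢyᵢ / (Σxᵢ² + σ²/τ²).
Σxᵢyᵢ = 3·9 + 6·15 + 6·9 = 171; Σxᵢ² = 81; σ²/τ² = 4.
β̂_MAP = 171 / (81 + 4) = 171/85 ≈ 2.012.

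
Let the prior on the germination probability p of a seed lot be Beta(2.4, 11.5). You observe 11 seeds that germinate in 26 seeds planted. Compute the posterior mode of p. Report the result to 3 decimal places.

p̂_MAP = 0.327

Prior: Beta(2.4, 11.5).
Data: 11 successes in 26 trials. The binomial likelihood contributes p^11(1−p)^15, so the posterior is Beta(2.4+11, 11.5+15) = Beta(13.4, 26.5).
For Beta(a, b) with a, b > 1 the mode is (a−1)/(a+b−2) = 12.4/37.9 ≈ 0.327.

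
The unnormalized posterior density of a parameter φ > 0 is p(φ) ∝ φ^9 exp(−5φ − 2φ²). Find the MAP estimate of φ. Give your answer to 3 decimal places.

φ̂_MAP = 1.000

ℓ'(φ) = 9/φ − 5 − 4φ. Setting this to zero and multiplying by φ: 4φ² + 5φ − 9 = 0.
φ = (−5 + √(5² + 4·4·9)) / (2·4) = (−5 + √169) / 8 = (−5 + 13)/8 = 1.
ℓ''(φ) = −9/φ² − 4 < 0, confirming a maximum.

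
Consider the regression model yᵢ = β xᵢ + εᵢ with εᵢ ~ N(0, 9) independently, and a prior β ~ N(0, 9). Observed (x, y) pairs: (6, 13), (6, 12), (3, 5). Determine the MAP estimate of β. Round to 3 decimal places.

β̂_MAP = 2.012

log p(β | y) = −Σ(yᵢ − βxᵢ)²/(2·9) − β²/(2·9) + const.
Setting the derivative to zero: Σxᵢ(yᵢ − βxᵢ)/9 − β/9 = 0, so β = Σxᵢyᵢ / (Σxᵢ² + σ²/τ²).
Σxᵢyᵢ = 6·13 + 6·12 + 3·5 = 165; Σxᵢ² = 81; σ²/τ² = 1.
β̂_MAP = 165 / (81 + 1) = 165/82 ≈ 2.012.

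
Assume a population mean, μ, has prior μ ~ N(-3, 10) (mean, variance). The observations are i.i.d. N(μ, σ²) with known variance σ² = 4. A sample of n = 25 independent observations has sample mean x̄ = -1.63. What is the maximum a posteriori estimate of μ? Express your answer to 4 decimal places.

μ̂_MAP = -1.6516

n = 25, x̄ = -1.63.
For a Normal prior and Normal likelihood with known variance, the posterior is Normal; its mode equals its mean, the precision-weighted average.
Prior precision 1/σ₀² = 1/10 = 0.1; data precision n/σ² = 25/4 = 6.25.
μ̂ = (0.1·(-3) + 6.25·(-1.63)) / (0.1 + 6.25) = (-10.4875)/6.35 = -839/508 ≈ -1.6516.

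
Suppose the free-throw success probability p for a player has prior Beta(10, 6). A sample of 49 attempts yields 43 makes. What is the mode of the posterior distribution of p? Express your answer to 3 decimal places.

p̂_MAP = 0.825

Prior: Beta(10, 6).
Data: 43 successes in 49 trials. The binomial likelihood contributes p^43(1−p)^6, so the posterior is Beta(10+43, 6+6) = Beta(53, 12).
For Beta(a, b) with a, b > 1 the mode is (a−1)/(a+b−2) = 52/63 ≈ 0.825.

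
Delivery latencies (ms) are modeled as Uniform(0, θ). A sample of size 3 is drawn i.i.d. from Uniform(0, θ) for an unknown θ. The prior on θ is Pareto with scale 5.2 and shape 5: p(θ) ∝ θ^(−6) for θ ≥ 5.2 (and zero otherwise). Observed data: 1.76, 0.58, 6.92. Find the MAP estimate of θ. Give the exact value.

The Uniform(0, θ) likelihood is θ^(−n) for θ ≥ max(xᵢ), zero otherwise. Here max(xᵢ) = 6.92.
Posterior ∝ θ^(−6) · θ^(−3) = θ^(−9) on θ ≥ max(5.2, 6.92) = 6.92.
This density is strictly decreasing in θ, so the posterior mode lies at the lower boundary of the support.

θ̂_MAP = 6.92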